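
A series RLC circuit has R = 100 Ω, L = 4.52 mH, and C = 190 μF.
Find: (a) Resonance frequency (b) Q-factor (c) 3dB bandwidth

Step 1 — Resonance condition Im(Z)=0 gives ω₀ = 1/√(LC).
Step 2 — ω₀ = 1/√(0.00452·0.00019) = 1079 rad/s.
Step 3 — f₀ = ω₀/(2π) = 171.7 Hz.
Step 4 — Series Q: Q = ω₀L/R = 1079·0.00452/100 = 0.04877.
Step 5 — 3dB bandwidth: Δω = ω₀/Q = 2.212e+04 rad/s; BW = Δω/(2π) = 3521 Hz.

(a) f₀ = 171.7 Hz  (b) Q = 0.04877  (c) BW = 3521 Hz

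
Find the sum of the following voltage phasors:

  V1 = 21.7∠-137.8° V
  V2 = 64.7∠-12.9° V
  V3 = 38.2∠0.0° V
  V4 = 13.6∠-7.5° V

Step 1 — Convert each phasor to rectangular form:
  V1 = 21.7·(cos(-137.8°) + j·sin(-137.8°)) = -16.08 - j14.58 V
  V2 = 64.7·(cos(-12.9°) + j·sin(-12.9°)) = 63.07 - j14.44 V
  V3 = 38.2·(cos(0.0°) + j·sin(0.0°)) = 38.2 V
  V4 = 13.6·(cos(-7.5°) + j·sin(-7.5°)) = 13.48 - j1.775 V
Step 2 — Sum components: V_total = 98.68 - j30.8 V.
Step 3 — Convert to polar: |V_total| = 103.4 V, ∠V_total = -17.3°.

V_total = 103.4∠-17.3° V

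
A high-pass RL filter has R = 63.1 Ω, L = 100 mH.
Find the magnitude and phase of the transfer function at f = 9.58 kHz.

Step 1 — Angular frequency: ω = 2π·9580 = 6.019e+04 rad/s.
Step 2 — Transfer function: H(jω) = jωL/(R + jωL).
Step 3 — Numerator jωL = j·6019; denominator R + jωL = 63.1 + j6019.
Step 4 — H = 0.9999 + j0.01048.
Step 5 — Magnitude: |H| = 0.9999 (-0.0 dB); phase: φ = 0.6°.

|H| = 0.9999 (-0.0 dB), φ = 0.6°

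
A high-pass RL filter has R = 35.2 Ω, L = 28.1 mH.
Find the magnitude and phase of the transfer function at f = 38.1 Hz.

Step 1 — Angular frequency: ω = 2π·38.1 = 239.4 rad/s.
Step 2 — Transfer function: H(jω) = jωL/(R + jωL).
Step 3 — Numerator jωL = j·6.727; denominator R + jωL = 35.2 + j6.727.
Step 4 — H = 0.03523 + j0.1844.
Step 5 — Magnitude: |H| = 0.1877 (-14.5 dB); phase: φ = 79.2°.

|H| = 0.1877 (-14.5 dB), φ = 79.2°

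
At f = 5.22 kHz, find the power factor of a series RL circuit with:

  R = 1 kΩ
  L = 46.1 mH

Step 1 — Angular frequency: ω = 2π·f = 2π·5220 = 3.28e+04 rad/s.
Step 2 — Component impedances:
  R: Z = R = 1000 Ω
  L: Z = jωL = j·3.28e+04·0.0461 = 0 + j1512 Ω
Step 3 — Series combination: Z_total = R + L = 1000 + j1512 Ω = 1813∠56.5° Ω.
Step 4 — Power factor: PF = cos(φ) = Re(Z)/|Z| = 1000/1813 = 0.5516.
Step 5 — Type: Im(Z) = 1512 ⇒ lagging (phase φ = 56.5°).

PF = 0.5516 (lagging, φ = 56.5°)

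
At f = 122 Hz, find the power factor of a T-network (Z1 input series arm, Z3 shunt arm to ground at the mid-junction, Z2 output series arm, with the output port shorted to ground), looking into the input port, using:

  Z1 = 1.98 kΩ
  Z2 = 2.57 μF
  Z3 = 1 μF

Step 1 — Angular frequency: ω = 2π·f = 2π·122 = 766.5 rad/s.
Step 2 — Component impedances:
  Z1: Z = R = 1980 Ω
  Z2: Z = 1/(jωC) = -j/(ω·C) = 0 - j507.6 Ω
  Z3: Z = 1/(jωC) = -j/(ω·C) = 0 - j1305 Ω
Step 3 — With the output port shorted to ground, the output series arm Z2 runs from the junction to ground; the shunt arm Z3 also runs from the junction to ground. They appear in parallel: Z3 || Z2 = 0 - j365.4 Ω.
Step 4 — Series with input arm Z1: Z_in = Z1 + (Z3 || Z2) = 1980 - j365.4 Ω = 2013∠-10.5° Ω.
Step 5 — Power factor: PF = cos(φ) = Re(Z)/|Z| = 1980/2013.4 = 0.9834.
Step 6 — Type: Im(Z) = -365.4 ⇒ leading (phase φ = -10.5°).

PF = 0.9834 (leading, φ = -10.5°)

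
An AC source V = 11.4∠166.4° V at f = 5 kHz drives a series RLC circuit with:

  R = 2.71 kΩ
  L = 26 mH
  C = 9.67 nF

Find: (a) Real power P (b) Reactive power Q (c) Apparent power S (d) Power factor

Step 1 — Angular frequency: ω = 2π·f = 2π·5000 = 3.142e+04 rad/s.
Step 2 — Component impedances:
  R: Z = R = 2710 Ω
  L: Z = jωL = j·3.142e+04·0.026 = 0 + j816.8 Ω
  C: Z = 1/(jωC) = -j/(ω·C) = 0 - j3292 Ω
Step 3 — Series combination: Z_total = R + L + C = 2710 - j2475 Ω = 3670∠-42.4° Ω.
Step 4 — Source phasor: V = 11.4∠166.4° V = -11.08 + j2.681 V.
Step 5 — Current: I = V / Z = -0.002722 - j0.001497 A = 0.003106∠-151.2° A.
Step 6 — Complex power: S = V·I* = 0.02615 - j0.02388 VA.
Step 7 — Real power: P = Re(S) = 0.02615 W.
Step 8 — Reactive power: Q = Im(S) = -0.02388 VAR.
Step 9 — Apparent power: |S| = 0.03541 VA.
Step 10 — Power factor: PF = P/|S| = 0.7384 (leading).

(a) P = 0.02615 W  (b) Q = -0.02388 VAR  (c) S = 0.03541 VA  (d) PF = 0.7384 (leading)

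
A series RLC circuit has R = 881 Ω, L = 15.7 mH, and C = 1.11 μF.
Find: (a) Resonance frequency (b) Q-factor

Step 1 — Resonance condition Im(Z)=0 gives ω₀ = 1/√(LC).
Step 2 — ω₀ = 1/√(0.0157·1.11e-06) = 7575 rad/s.
Step 3 — f₀ = ω₀/(2π) = 1206 Hz.
Step 4 — Series Q: Q = ω₀L/R = 7575·0.0157/881 = 0.135.

(a) f₀ = 1206 Hz  (b) Q = 0.135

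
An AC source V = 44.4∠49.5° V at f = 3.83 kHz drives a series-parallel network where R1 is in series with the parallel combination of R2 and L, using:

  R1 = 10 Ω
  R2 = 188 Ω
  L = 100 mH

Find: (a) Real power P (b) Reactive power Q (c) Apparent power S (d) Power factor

Step 1 — Angular frequency: ω = 2π·f = 2π·3830 = 2.406e+04 rad/s.
Step 2 — Component impedances:
  R1: Z = R = 10 Ω
  R2: Z = R = 188 Ω
  L: Z = jωL = j·2.406e+04·0.1 = 0 + j2406 Ω
Step 3 — Parallel branch: R2 || L = 1/(1/R2 + 1/L) = 186.9 + j14.6 Ω.
Step 4 — Series with R1: Z_total = R1 + (R2 || L) = 196.9 + j14.6 Ω = 197.4∠4.2° Ω.
Step 5 — Source phasor: V = 44.4∠49.5° V = 28.84 + j33.76 V.
Step 6 — Current: I = V / Z = 0.1583 + j0.1598 A = 0.2249∠45.3° A.
Step 7 — Complex power: S = V·I* = 9.959 + j0.7385 VA.
Step 8 — Real power: P = Re(S) = 9.959 W.
Step 9 — Reactive power: Q = Im(S) = 0.7385 VAR.
Step 10 — Apparent power: |S| = 9.987 VA.
Step 11 — Power factor: PF = P/|S| = 0.9973 (lagging).

(a) P = 9.959 W  (b) Q = 0.7385 VAR  (c) S = 9.987 VA  (d) PF = 0.9973 (lagging)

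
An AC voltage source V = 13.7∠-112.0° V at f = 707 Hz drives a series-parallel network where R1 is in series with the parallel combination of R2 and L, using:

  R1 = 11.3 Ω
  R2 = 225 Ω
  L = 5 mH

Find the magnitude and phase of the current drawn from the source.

Step 1 — Angular frequency: ω = 2π·f = 2π·707 = 4442 rad/s.
Step 2 — Component impedances:
  R1: Z = R = 11.3 Ω
  R2: Z = R = 225 Ω
  L: Z = jωL = j·4442·0.005 = 0 + j22.21 Ω
Step 3 — Parallel branch: R2 || L = 1/(1/R2 + 1/L) = 2.171 + j22 Ω.
Step 4 — Series with R1: Z_total = R1 + (R2 || L) = 13.47 + j22 Ω = 25.79∠58.5° Ω.
Step 5 — Source phasor: V = 13.7∠-112.0° V = -5.132 - j12.7 V.
Step 6 — Ohm's law: I = V / Z_total = (-5.132 - j12.7) / (13.47 + j22) = -0.5239 - j0.08752 A.
Step 7 — Convert to polar: |I| = 0.5311 A, ∠I = -170.5°.

I = 0.5311∠-170.5° A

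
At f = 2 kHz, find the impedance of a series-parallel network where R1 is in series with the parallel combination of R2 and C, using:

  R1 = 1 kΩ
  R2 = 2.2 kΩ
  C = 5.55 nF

Step 1 — Angular frequency: ω = 2π·f = 2π·2000 = 1.257e+04 rad/s.
Step 2 — Component impedances:
  R1: Z = R = 1000 Ω
  R2: Z = R = 2200 Ω
  C: Z = 1/(jωC) = -j/(ω·C) = 0 - j1.434e+04 Ω
Step 3 — Parallel branch: R2 || C = 1/(1/R2 + 1/C) = 2149 - j329.8 Ω.
Step 4 — Series with R1: Z_total = R1 + (R2 || C) = 3149 - j329.8 Ω = 3167∠-6.0° Ω.

Z = 3149 - j329.8 Ω = 3167∠-6.0° Ω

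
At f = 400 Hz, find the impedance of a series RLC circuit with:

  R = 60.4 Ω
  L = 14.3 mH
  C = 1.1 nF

Step 1 — Angular frequency: ω = 2π·f = 2π·400 = 2513 rad/s.
Step 2 — Component impedances:
  R: Z = R = 60.4 Ω
  L: Z = jωL = j·2513·0.0143 = 0 + j35.94 Ω
  C: Z = 1/(jωC) = -j/(ω·C) = 0 - j3.617e+05 Ω
Step 3 — Series combination: Z_total = R + L + C = 60.4 - j3.617e+05 Ω = 3.617e+05∠-90.0° Ω.

Z = 60.4 - j3.617e+05 Ω = 3.617e+05∠-90.0° Ω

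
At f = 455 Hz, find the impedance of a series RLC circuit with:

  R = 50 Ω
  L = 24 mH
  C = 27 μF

Step 1 — Angular frequency: ω = 2π·f = 2π·455 = 2859 rad/s.
Step 2 — Component impedances:
  R: Z = R = 50 Ω
  L: Z = jωL = j·2859·0.024 = 0 + j68.61 Ω
  C: Z = 1/(jωC) = -j/(ω·C) = 0 - j12.96 Ω
Step 3 — Series combination: Z_total = R + L + C = 50 + j55.66 Ω = 74.82∠48.1° Ω.

Z = 50 + j55.66 Ω = 74.82∠48.1° Ω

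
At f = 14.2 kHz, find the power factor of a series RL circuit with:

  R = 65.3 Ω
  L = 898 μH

Step 1 — Angular frequency: ω = 2π·f = 2π·1.42e+04 = 8.922e+04 rad/s.
Step 2 — Component impedances:
  R: Z = R = 65.3 Ω
  L: Z = jωL = j·8.922e+04·0.000898 = 0 + j80.12 Ω
Step 3 — Series combination: Z_total = R + L = 65.3 + j80.12 Ω = 103.4∠50.8° Ω.
Step 4 — Power factor: PF = cos(φ) = Re(Z)/|Z| = 65.3/103.36 = 0.6318.
Step 5 — Type: Im(Z) = 80.12 ⇒ lagging (phase φ = 50.8°).

PF = 0.6318 (lagging, φ = 50.8°)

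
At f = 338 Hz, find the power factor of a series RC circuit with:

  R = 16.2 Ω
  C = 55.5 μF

Step 1 — Angular frequency: ω = 2π·f = 2π·338 = 2124 rad/s.
Step 2 — Component impedances:
  R: Z = R = 16.2 Ω
  C: Z = 1/(jωC) = -j/(ω·C) = 0 - j8.484 Ω
Step 3 — Series combination: Z_total = R + C = 16.2 - j8.484 Ω = 18.29∠-27.6° Ω.
Step 4 — Power factor: PF = cos(φ) = Re(Z)/|Z| = 16.2/18.287 = 0.8859.
Step 5 — Type: Im(Z) = -8.484 ⇒ leading (phase φ = -27.6°).

PF = 0.8859 (leading, φ = -27.6°)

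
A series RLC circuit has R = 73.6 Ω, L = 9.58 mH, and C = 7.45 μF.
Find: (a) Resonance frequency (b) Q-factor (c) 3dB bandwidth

Step 1 — Resonance: ω₀ = 1/√(LC) = 1/√(0.00958·7.45e-06) = 3743 rad/s.
Step 2 — f₀ = ω₀/(2π) = 595.7 Hz.
Step 3 — Series Q: Q = ω₀L/R = 3743·0.00958/73.6 = 0.4872.
Step 4 — Bandwidth: Δω = ω₀/Q = 7683 rad/s; BW = Δω/(2π) = 1223 Hz.

(a) f₀ = 595.7 Hz  (b) Q = 0.4872  (c) BW = 1223 Hz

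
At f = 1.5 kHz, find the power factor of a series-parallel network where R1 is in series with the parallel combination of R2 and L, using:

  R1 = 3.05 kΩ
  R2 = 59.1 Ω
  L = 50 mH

Step 1 — Angular frequency: ω = 2π·f = 2π·1500 = 9425 rad/s.
Step 2 — Component impedances:
  R1: Z = R = 3050 Ω
  R2: Z = R = 59.1 Ω
  L: Z = jωL = j·9425·0.05 = 0 + j471.2 Ω
Step 3 — Parallel branch: R2 || L = 1/(1/R2 + 1/L) = 58.18 + j7.297 Ω.
Step 4 — Series with R1: Z_total = R1 + (R2 || L) = 3108 + j7.297 Ω = 3108∠0.1° Ω.
Step 5 — Power factor: PF = cos(φ) = Re(Z)/|Z| = 3108/3108 = 1.
Step 6 — Type: Im(Z) = 7.297 ⇒ lagging (phase φ = 0.1°).

PF = 1 (lagging, φ = 0.1°)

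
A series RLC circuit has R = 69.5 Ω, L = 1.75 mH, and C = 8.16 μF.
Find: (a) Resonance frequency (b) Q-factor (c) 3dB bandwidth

Step 1 — Resonance condition Im(Z)=0 gives ω₀ = 1/√(LC).
Step 2 — ω₀ = 1/√(0.00175·8.16e-06) = 8368 rad/s.
Step 3 — f₀ = ω₀/(2π) = 1332 Hz.
Step 4 — Series Q: Q = ω₀L/R = 8368·0.00175/69.5 = 0.2107.
Step 5 — 3dB bandwidth: Δω = ω₀/Q = 3.971e+04 rad/s; BW = Δω/(2π) = 6321 Hz.

(a) f₀ = 1332 Hz  (b) Q = 0.2107  (c) BW = 6321 Hz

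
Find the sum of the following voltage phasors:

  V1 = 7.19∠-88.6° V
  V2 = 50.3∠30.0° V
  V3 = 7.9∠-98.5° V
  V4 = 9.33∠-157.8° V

Step 1 — Convert each phasor to rectangular form:
  V1 = 7.19·(cos(-88.6°) + j·sin(-88.6°)) = 0.1757 - j7.188 V
  V2 = 50.3·(cos(30.0°) + j·sin(30.0°)) = 43.56 + j25.15 V
  V3 = 7.9·(cos(-98.5°) + j·sin(-98.5°)) = -1.168 - j7.813 V
  V4 = 9.33·(cos(-157.8°) + j·sin(-157.8°)) = -8.638 - j3.525 V
Step 2 — Sum components: V_total = 33.93 + j6.624 V.
Step 3 — Convert to polar: |V_total| = 34.57 V, ∠V_total = 11.0°.

V_total = 34.57∠11.0° V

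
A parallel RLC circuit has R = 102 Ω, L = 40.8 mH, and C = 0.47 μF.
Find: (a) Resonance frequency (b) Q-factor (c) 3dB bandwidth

Step 1 — Resonance: ω₀ = 1/√(LC) = 1/√(0.0408·4.7e-07) = 7221 rad/s.
Step 2 — f₀ = ω₀/(2π) = 1149 Hz.
Step 3 — Parallel Q: Q = R/(ω₀L) = 102/(7221·0.0408) = 0.3462.
Step 4 — Bandwidth: Δω = ω₀/Q = 2.086e+04 rad/s; BW = Δω/(2π) = 3320 Hz.

(a) f₀ = 1149 Hz  (b) Q = 0.3462  (c) BW = 3320 Hz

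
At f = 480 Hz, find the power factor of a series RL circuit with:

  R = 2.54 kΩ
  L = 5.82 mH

Step 1 — Angular frequency: ω = 2π·f = 2π·480 = 3016 rad/s.
Step 2 — Component impedances:
  R: Z = R = 2540 Ω
  L: Z = jωL = j·3016·0.00582 = 0 + j17.55 Ω
Step 3 — Series combination: Z_total = R + L = 2540 + j17.55 Ω = 2540∠0.4° Ω.
Step 4 — Power factor: PF = cos(φ) = Re(Z)/|Z| = 2540/2540 = 1.
Step 5 — Type: Im(Z) = 17.55 ⇒ lagging (phase φ = 0.4°).

PF = 1 (lagging, φ = 0.4°)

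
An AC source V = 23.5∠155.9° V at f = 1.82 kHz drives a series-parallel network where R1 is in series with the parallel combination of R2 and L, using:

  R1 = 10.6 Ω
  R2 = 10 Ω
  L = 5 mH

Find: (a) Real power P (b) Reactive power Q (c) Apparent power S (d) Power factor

Step 1 — Angular frequency: ω = 2π·f = 2π·1820 = 1.144e+04 rad/s.
Step 2 — Component impedances:
  R1: Z = R = 10.6 Ω
  R2: Z = R = 10 Ω
  L: Z = jωL = j·1.144e+04·0.005 = 0 + j57.18 Ω
Step 3 — Parallel branch: R2 || L = 1/(1/R2 + 1/L) = 9.703 + j1.697 Ω.
Step 4 — Series with R1: Z_total = R1 + (R2 || L) = 20.3 + j1.697 Ω = 20.37∠4.8° Ω.
Step 5 — Source phasor: V = 23.5∠155.9° V = -21.45 + j9.596 V.
Step 6 — Current: I = V / Z = -1.01 + j0.557 A = 1.153∠151.1° A.
Step 7 — Complex power: S = V·I* = 27.01 + j2.258 VA.
Step 8 — Real power: P = Re(S) = 27.01 W.
Step 9 — Reactive power: Q = Im(S) = 2.258 VAR.
Step 10 — Apparent power: |S| = 27.11 VA.
Step 11 — Power factor: PF = P/|S| = 0.9965 (lagging).

(a) P = 27.01 W  (b) Q = 2.258 VAR  (c) S = 27.11 VA  (d) PF = 0.9965 (lagging)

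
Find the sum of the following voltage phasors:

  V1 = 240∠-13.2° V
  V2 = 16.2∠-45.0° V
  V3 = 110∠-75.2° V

Step 1 — Convert each phasor to rectangular form:
  V1 = 240·(cos(-13.2°) + j·sin(-13.2°)) = 233.7 - j54.8 V
  V2 = 16.2·(cos(-45.0°) + j·sin(-45.0°)) = 11.46 - j11.46 V
  V3 = 110·(cos(-75.2°) + j·sin(-75.2°)) = 28.1 - j106.4 V
Step 2 — Sum components: V_total = 273.2 - j172.6 V.
Step 3 — Convert to polar: |V_total| = 323.2 V, ∠V_total = -32.3°.

V_total = 323.2∠-32.3° V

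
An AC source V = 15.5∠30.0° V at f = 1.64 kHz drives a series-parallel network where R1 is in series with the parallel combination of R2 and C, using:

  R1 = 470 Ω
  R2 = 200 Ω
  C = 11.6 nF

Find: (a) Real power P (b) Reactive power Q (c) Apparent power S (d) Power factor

Step 1 — Angular frequency: ω = 2π·f = 2π·1640 = 1.03e+04 rad/s.
Step 2 — Component impedances:
  R1: Z = R = 470 Ω
  R2: Z = R = 200 Ω
  C: Z = 1/(jωC) = -j/(ω·C) = 0 - j8366 Ω
Step 3 — Parallel branch: R2 || C = 1/(1/R2 + 1/C) = 199.9 - j4.779 Ω.
Step 4 — Series with R1: Z_total = R1 + (R2 || C) = 669.9 - j4.779 Ω = 669.9∠-0.4° Ω.
Step 5 — Source phasor: V = 15.5∠30.0° V = 13.42 + j7.75 V.
Step 6 — Current: I = V / Z = 0.01995 + j0.01171 A = 0.02314∠30.4° A.
Step 7 — Complex power: S = V·I* = 0.3586 - j0.002558 VA.
Step 8 — Real power: P = Re(S) = 0.3586 W.
Step 9 — Reactive power: Q = Im(S) = -0.002558 VAR.
Step 10 — Apparent power: |S| = 0.3586 VA.
Step 11 — Power factor: PF = P/|S| = 1 (leading).

(a) P = 0.3586 W  (b) Q = -0.002558 VAR  (c) S = 0.3586 VA  (d) PF = 1 (leading)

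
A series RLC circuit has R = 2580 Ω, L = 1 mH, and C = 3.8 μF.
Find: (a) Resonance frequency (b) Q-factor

Step 1 — Resonance condition Im(Z)=0 gives ω₀ = 1/√(LC).
Step 2 — ω₀ = 1/√(0.001·3.8e-06) = 1.622e+04 rad/s.
Step 3 — f₀ = ω₀/(2π) = 2582 Hz.
Step 4 — Series Q: Q = ω₀L/R = 1.622e+04·0.001/2580 = 0.006288.

(a) f₀ = 2582 Hz  (b) Q = 0.006288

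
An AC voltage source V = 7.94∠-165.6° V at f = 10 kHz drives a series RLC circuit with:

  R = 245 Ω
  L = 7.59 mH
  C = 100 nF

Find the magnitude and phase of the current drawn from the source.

Step 1 — Angular frequency: ω = 2π·f = 2π·1e+04 = 6.283e+04 rad/s.
Step 2 — Component impedances:
  R: Z = R = 245 Ω
  L: Z = jωL = j·6.283e+04·0.00759 = 0 + j476.9 Ω
  C: Z = 1/(jωC) = -j/(ω·C) = 0 - j159.2 Ω
Step 3 — Series combination: Z_total = R + L + C = 245 + j317.7 Ω = 401.2∠52.4° Ω.
Step 4 — Source phasor: V = 7.94∠-165.6° V = -7.691 - j1.975 V.
Step 5 — Ohm's law: I = V / Z_total = (-7.691 - j1.975) / (245 + j317.7) = -0.0156 + j0.01217 A.
Step 6 — Convert to polar: |I| = 0.01979 A, ∠I = 142.0°.

I = 0.01979∠142.0° A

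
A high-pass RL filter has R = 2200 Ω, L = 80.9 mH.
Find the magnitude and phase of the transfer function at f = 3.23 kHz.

Step 1 — Angular frequency: ω = 2π·3230 = 2.029e+04 rad/s.
Step 2 — Transfer function: H(jω) = jωL/(R + jωL).
Step 3 — Numerator jωL = j·1642; denominator R + jωL = 2200 + j1642.
Step 4 — H = 0.3577 + j0.4793.
Step 5 — Magnitude: |H| = 0.5981 (-4.5 dB); phase: φ = 53.3°.

|H| = 0.5981 (-4.5 dB), φ = 53.3°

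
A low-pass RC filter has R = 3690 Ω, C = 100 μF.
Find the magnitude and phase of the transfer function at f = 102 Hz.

Step 1 — Angular frequency: ω = 2π·102 = 640.9 rad/s.
Step 2 — Transfer function: H(jω) = 1/(1 + jωRC).
Step 3 — Denominator: 1 + jωRC = 1 + j·640.9·3690·0.0001 = 1 + j236.5.
Step 4 — H = 1.788e-05 - j0.004228.
Step 5 — Magnitude: |H| = 0.004229 (-47.5 dB); phase: φ = -89.8°.

|H| = 0.004229 (-47.5 dB), φ = -89.8°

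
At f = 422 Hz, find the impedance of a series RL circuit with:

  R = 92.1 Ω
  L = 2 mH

Step 1 — Angular frequency: ω = 2π·f = 2π·422 = 2652 rad/s.
Step 2 — Component impedances:
  R: Z = R = 92.1 Ω
  L: Z = jωL = j·2652·0.002 = 0 + j5.303 Ω
Step 3 — Series combination: Z_total = R + L = 92.1 + j5.303 Ω = 92.25∠3.3° Ω.

Z = 92.1 + j5.303 Ω = 92.25∠3.3° Ω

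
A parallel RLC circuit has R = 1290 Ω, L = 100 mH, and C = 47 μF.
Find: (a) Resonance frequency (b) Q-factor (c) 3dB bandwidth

Step 1 — Resonance: ω₀ = 1/√(LC) = 1/√(0.1·4.7e-05) = 461.3 rad/s.
Step 2 — f₀ = ω₀/(2π) = 73.41 Hz.
Step 3 — Parallel Q: Q = R/(ω₀L) = 1290/(461.3·0.1) = 27.97.
Step 4 — Bandwidth: Δω = ω₀/Q = 16.49 rad/s; BW = Δω/(2π) = 2.625 Hz.

(a) f₀ = 73.41 Hz  (b) Q = 27.97  (c) BW = 2.625 Hz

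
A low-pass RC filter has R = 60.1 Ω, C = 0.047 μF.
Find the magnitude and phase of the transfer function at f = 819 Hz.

Step 1 — Angular frequency: ω = 2π·819 = 5146 rad/s.
Step 2 — Transfer function: H(jω) = 1/(1 + jωRC).
Step 3 — Denominator: 1 + jωRC = 1 + j·5146·60.1·4.7e-08 = 1 + j0.01454.
Step 4 — H = 0.9998 - j0.01453.
Step 5 — Magnitude: |H| = 0.9999 (-0.0 dB); phase: φ = -0.8°.

|H| = 0.9999 (-0.0 dB), φ = -0.8°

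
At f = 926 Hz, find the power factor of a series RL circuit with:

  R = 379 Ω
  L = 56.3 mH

Step 1 — Angular frequency: ω = 2π·f = 2π·926 = 5818 rad/s.
Step 2 — Component impedances:
  R: Z = R = 379 Ω
  L: Z = jωL = j·5818·0.0563 = 0 + j327.6 Ω
Step 3 — Series combination: Z_total = R + L = 379 + j327.6 Ω = 500.9∠40.8° Ω.
Step 4 — Power factor: PF = cos(φ) = Re(Z)/|Z| = 379/500.9 = 0.7566.
Step 5 — Type: Im(Z) = 327.6 ⇒ lagging (phase φ = 40.8°).

PF = 0.7566 (lagging, φ = 40.8°)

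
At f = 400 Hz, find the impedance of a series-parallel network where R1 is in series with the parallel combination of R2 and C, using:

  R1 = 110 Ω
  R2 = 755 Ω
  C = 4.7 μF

Step 1 — Angular frequency: ω = 2π·f = 2π·400 = 2513 rad/s.
Step 2 — Component impedances:
  R1: Z = R = 110 Ω
  R2: Z = R = 755 Ω
  C: Z = 1/(jωC) = -j/(ω·C) = 0 - j84.66 Ω
Step 3 — Parallel branch: R2 || C = 1/(1/R2 + 1/C) = 9.375 - j83.61 Ω.
Step 4 — Series with R1: Z_total = R1 + (R2 || C) = 119.4 - j83.61 Ω = 145.7∠-35.0° Ω.

Z = 119.4 - j83.61 Ω = 145.7∠-35.0° Ω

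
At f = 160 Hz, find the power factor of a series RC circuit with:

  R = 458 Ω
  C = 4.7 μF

Step 1 — Angular frequency: ω = 2π·f = 2π·160 = 1005 rad/s.
Step 2 — Component impedances:
  R: Z = R = 458 Ω
  C: Z = 1/(jωC) = -j/(ω·C) = 0 - j211.6 Ω
Step 3 — Series combination: Z_total = R + C = 458 - j211.6 Ω = 504.5∠-24.8° Ω.
Step 4 — Power factor: PF = cos(φ) = Re(Z)/|Z| = 458/504.5 = 0.9078.
Step 5 — Type: Im(Z) = -211.6 ⇒ leading (phase φ = -24.8°).

PF = 0.9078 (leading, φ = -24.8°)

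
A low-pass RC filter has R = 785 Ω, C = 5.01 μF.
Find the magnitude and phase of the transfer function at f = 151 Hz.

Step 1 — Angular frequency: ω = 2π·151 = 948.8 rad/s.
Step 2 — Transfer function: H(jω) = 1/(1 + jωRC).
Step 3 — Denominator: 1 + jωRC = 1 + j·948.8·785·5.01e-06 = 1 + j3.731.
Step 4 — H = 0.06701 - j0.25.
Step 5 — Magnitude: |H| = 0.2589 (-11.7 dB); phase: φ = -75.0°.

|H| = 0.2589 (-11.7 dB), φ = -75.0°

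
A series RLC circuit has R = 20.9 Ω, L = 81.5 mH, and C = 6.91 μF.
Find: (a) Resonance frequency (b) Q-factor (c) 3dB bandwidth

Step 1 — Resonance: ω₀ = 1/√(LC) = 1/√(0.0815·6.91e-06) = 1333 rad/s.
Step 2 — f₀ = ω₀/(2π) = 212.1 Hz.
Step 3 — Series Q: Q = ω₀L/R = 1333·0.0815/20.9 = 5.196.
Step 4 — Bandwidth: Δω = ω₀/Q = 256.4 rad/s; BW = Δω/(2π) = 40.81 Hz.

(a) f₀ = 212.1 Hz  (b) Q = 5.196  (c) BW = 40.81 Hz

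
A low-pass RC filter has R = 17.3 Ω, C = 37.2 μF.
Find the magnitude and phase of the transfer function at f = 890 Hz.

Step 1 — Angular frequency: ω = 2π·890 = 5592 rad/s.
Step 2 — Transfer function: H(jω) = 1/(1 + jωRC).
Step 3 — Denominator: 1 + jωRC = 1 + j·5592·17.3·3.72e-05 = 1 + j3.599.
Step 4 — H = 0.07168 - j0.258.
Step 5 — Magnitude: |H| = 0.2677 (-11.4 dB); phase: φ = -74.5°.

|H| = 0.2677 (-11.4 dB), φ = -74.5°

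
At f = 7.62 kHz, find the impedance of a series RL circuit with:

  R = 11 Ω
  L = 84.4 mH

Step 1 — Angular frequency: ω = 2π·f = 2π·7620 = 4.788e+04 rad/s.
Step 2 — Component impedances:
  R: Z = R = 11 Ω
  L: Z = jωL = j·4.788e+04·0.0844 = 0 + j4041 Ω
Step 3 — Series combination: Z_total = R + L = 11 + j4041 Ω = 4041∠89.8° Ω.

Z = 11 + j4041 Ω = 4041∠89.8° Ω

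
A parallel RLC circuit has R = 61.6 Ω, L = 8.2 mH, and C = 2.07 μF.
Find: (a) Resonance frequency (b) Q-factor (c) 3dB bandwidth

Step 1 — Resonance: ω₀ = 1/√(LC) = 1/√(0.0082·2.07e-06) = 7676 rad/s.
Step 2 — f₀ = ω₀/(2π) = 1222 Hz.
Step 3 — Parallel Q: Q = R/(ω₀L) = 61.6/(7676·0.0082) = 0.9787.
Step 4 — Bandwidth: Δω = ω₀/Q = 7842 rad/s; BW = Δω/(2π) = 1248 Hz.

(a) f₀ = 1222 Hz  (b) Q = 0.9787  (c) BW = 1248 Hz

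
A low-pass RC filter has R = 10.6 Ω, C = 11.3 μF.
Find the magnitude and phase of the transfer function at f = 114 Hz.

Step 1 — Angular frequency: ω = 2π·114 = 716.3 rad/s.
Step 2 — Transfer function: H(jω) = 1/(1 + jωRC).
Step 3 — Denominator: 1 + jωRC = 1 + j·716.3·10.6·1.13e-05 = 1 + j0.0858.
Step 4 — H = 0.9927 - j0.08517.
Step 5 — Magnitude: |H| = 0.9963 (-0.0 dB); phase: φ = -4.9°.

|H| = 0.9963 (-0.0 dB), φ = -4.9°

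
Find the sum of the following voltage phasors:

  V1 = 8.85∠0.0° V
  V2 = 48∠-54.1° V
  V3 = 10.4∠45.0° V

Step 1 — Convert each phasor to rectangular form:
  V1 = 8.85·(cos(0.0°) + j·sin(0.0°)) = 8.85 V
  V2 = 48·(cos(-54.1°) + j·sin(-54.1°)) = 28.15 - j38.88 V
  V3 = 10.4·(cos(45.0°) + j·sin(45.0°)) = 7.354 + j7.354 V
Step 2 — Sum components: V_total = 44.35 - j31.53 V.
Step 3 — Convert to polar: |V_total| = 54.41 V, ∠V_total = -35.4°.

V_total = 54.41∠-35.4° V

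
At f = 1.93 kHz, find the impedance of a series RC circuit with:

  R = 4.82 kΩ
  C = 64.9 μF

Step 1 — Angular frequency: ω = 2π·f = 2π·1930 = 1.213e+04 rad/s.
Step 2 — Component impedances:
  R: Z = R = 4820 Ω
  C: Z = 1/(jωC) = -j/(ω·C) = 0 - j1.271 Ω
Step 3 — Series combination: Z_total = R + C = 4820 - j1.271 Ω = 4820∠-0.0° Ω.

Z = 4820 - j1.271 Ω = 4820∠-0.0° Ω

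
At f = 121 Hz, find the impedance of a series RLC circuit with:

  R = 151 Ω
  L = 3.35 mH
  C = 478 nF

Step 1 — Angular frequency: ω = 2π·f = 2π·121 = 760.3 rad/s.
Step 2 — Component impedances:
  R: Z = R = 151 Ω
  L: Z = jωL = j·760.3·0.00335 = 0 + j2.547 Ω
  C: Z = 1/(jωC) = -j/(ω·C) = 0 - j2752 Ω
Step 3 — Series combination: Z_total = R + L + C = 151 - j2749 Ω = 2753∠-86.9° Ω.

Z = 151 - j2749 Ω = 2753∠-86.9° Ω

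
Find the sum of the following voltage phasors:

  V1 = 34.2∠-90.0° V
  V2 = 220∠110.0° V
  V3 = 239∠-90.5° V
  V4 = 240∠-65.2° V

Step 1 — Convert each phasor to rectangular form:
  V1 = 34.2·(cos(-90.0°) + j·sin(-90.0°)) = 0 - j34.2 V
  V2 = 220·(cos(110.0°) + j·sin(110.0°)) = -75.24 + j206.7 V
  V3 = 239·(cos(-90.5°) + j·sin(-90.5°)) = -2.086 - j239 V
  V4 = 240·(cos(-65.2°) + j·sin(-65.2°)) = 100.7 - j217.9 V
Step 2 — Sum components: V_total = 23.34 - j284.3 V.
Step 3 — Convert to polar: |V_total| = 285.3 V, ∠V_total = -85.3°.

V_total = 285.3∠-85.3° V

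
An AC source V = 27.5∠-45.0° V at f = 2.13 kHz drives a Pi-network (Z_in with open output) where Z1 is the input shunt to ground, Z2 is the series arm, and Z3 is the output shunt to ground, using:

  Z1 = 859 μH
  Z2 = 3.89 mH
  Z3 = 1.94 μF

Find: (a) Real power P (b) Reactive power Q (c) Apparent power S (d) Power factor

Step 1 — Angular frequency: ω = 2π·f = 2π·2130 = 1.338e+04 rad/s.
Step 2 — Component impedances:
  Z1: Z = jωL = j·1.338e+04·0.000859 = 0 + j11.5 Ω
  Z2: Z = jωL = j·1.338e+04·0.00389 = 0 + j52.06 Ω
  Z3: Z = 1/(jωC) = -j/(ω·C) = 0 - j38.52 Ω
Step 3 — With open output, the series arm Z2 and the output shunt Z3 appear in series to ground: Z2 + Z3 = 0 + j13.54 Ω.
Step 4 — Parallel with input shunt Z1: Z_in = Z1 || (Z2 + Z3) = 0 + j6.218 Ω = 6.218∠90.0° Ω.
Step 5 — Source phasor: V = 27.5∠-45.0° V = 19.45 - j19.45 V.
Step 6 — Current: I = V / Z = -3.127 - j3.127 A = 4.422∠-135.0° A.
Step 7 — Complex power: S = V·I* = 0 + j121.6 VA.
Step 8 — Real power: P = Re(S) = 0 W.
Step 9 — Reactive power: Q = Im(S) = 121.6 VAR.
Step 10 — Apparent power: |S| = 121.6 VA.
Step 11 — Power factor: PF = P/|S| = 0 (lagging).

(a) P = 0 W  (b) Q = 121.6 VAR  (c) S = 121.6 VA  (d) PF = 0 (lagging)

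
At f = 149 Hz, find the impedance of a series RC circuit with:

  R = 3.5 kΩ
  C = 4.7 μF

Step 1 — Angular frequency: ω = 2π·f = 2π·149 = 936.2 rad/s.
Step 2 — Component impedances:
  R: Z = R = 3500 Ω
  C: Z = 1/(jωC) = -j/(ω·C) = 0 - j227.3 Ω
Step 3 — Series combination: Z_total = R + C = 3500 - j227.3 Ω = 3507∠-3.7° Ω.

Z = 3500 - j227.3 Ω = 3507∠-3.7° Ω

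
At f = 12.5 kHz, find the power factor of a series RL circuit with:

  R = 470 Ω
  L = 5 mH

Step 1 — Angular frequency: ω = 2π·f = 2π·1.25e+04 = 7.854e+04 rad/s.
Step 2 — Component impedances:
  R: Z = R = 470 Ω
  L: Z = jωL = j·7.854e+04·0.005 = 0 + j392.7 Ω
Step 3 — Series combination: Z_total = R + L = 470 + j392.7 Ω = 612.5∠39.9° Ω.
Step 4 — Power factor: PF = cos(φ) = Re(Z)/|Z| = 470/612.46 = 0.7674.
Step 5 — Type: Im(Z) = 392.7 ⇒ lagging (phase φ = 39.9°).

PF = 0.7674 (lagging, φ = 39.9°)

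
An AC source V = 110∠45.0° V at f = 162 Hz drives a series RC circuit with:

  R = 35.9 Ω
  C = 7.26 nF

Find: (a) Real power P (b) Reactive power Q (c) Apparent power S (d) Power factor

Step 1 — Angular frequency: ω = 2π·f = 2π·162 = 1018 rad/s.
Step 2 — Component impedances:
  R: Z = R = 35.9 Ω
  C: Z = 1/(jωC) = -j/(ω·C) = 0 - j1.353e+05 Ω
Step 3 — Series combination: Z_total = R + C = 35.9 - j1.353e+05 Ω = 1.353e+05∠-90.0° Ω.
Step 4 — Source phasor: V = 110∠45.0° V = 77.78 + j77.78 V.
Step 5 — Current: I = V / Z = -0.0005746 + j0.0005749 A = 0.0008129∠135.0° A.
Step 6 — Complex power: S = V·I* = 2.372e-05 - j0.08942 VA.
Step 7 — Real power: P = Re(S) = 2.372e-05 W.
Step 8 — Reactive power: Q = Im(S) = -0.08942 VAR.
Step 9 — Apparent power: |S| = 0.08942 VA.
Step 10 — Power factor: PF = P/|S| = 0.0002653 (leading).

(a) P = 2.372e-05 W  (b) Q = -0.08942 VAR  (c) S = 0.08942 VA  (d) PF = 0.0002653 (leading)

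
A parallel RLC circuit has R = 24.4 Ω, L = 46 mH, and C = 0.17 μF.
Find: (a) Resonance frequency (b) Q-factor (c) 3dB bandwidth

Step 1 — Resonance: ω₀ = 1/√(LC) = 1/√(0.046·1.7e-07) = 1.131e+04 rad/s.
Step 2 — f₀ = ω₀/(2π) = 1800 Hz.
Step 3 — Parallel Q: Q = R/(ω₀L) = 24.4/(1.131e+04·0.046) = 0.04691.
Step 4 — Bandwidth: Δω = ω₀/Q = 2.411e+05 rad/s; BW = Δω/(2π) = 3.837e+04 Hz.

(a) f₀ = 1800 Hz  (b) Q = 0.04691  (c) BW = 3.837e+04 Hz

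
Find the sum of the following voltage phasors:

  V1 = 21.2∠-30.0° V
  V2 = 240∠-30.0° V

Step 1 — Convert each phasor to rectangular form:
  V1 = 21.2·(cos(-30.0°) + j·sin(-30.0°)) = 18.36 - j10.6 V
  V2 = 240·(cos(-30.0°) + j·sin(-30.0°)) = 207.8 - j120 V
Step 2 — Sum components: V_total = 226.2 - j130.6 V.
Step 3 — Convert to polar: |V_total| = 261.2 V, ∠V_total = -30.0°.

V_total = 261.2∠-30.0° V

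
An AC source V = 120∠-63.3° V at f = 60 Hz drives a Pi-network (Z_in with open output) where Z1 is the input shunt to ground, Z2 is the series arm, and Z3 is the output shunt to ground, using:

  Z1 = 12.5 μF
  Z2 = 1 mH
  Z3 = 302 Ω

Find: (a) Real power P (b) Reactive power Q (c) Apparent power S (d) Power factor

Step 1 — Angular frequency: ω = 2π·f = 2π·60 = 377 rad/s.
Step 2 — Component impedances:
  Z1: Z = 1/(jωC) = -j/(ω·C) = 0 - j212.2 Ω
  Z2: Z = jωL = j·377·0.001 = 0 + j0.377 Ω
  Z3: Z = R = 302 Ω
Step 3 — With open output, the series arm Z2 and the output shunt Z3 appear in series to ground: Z2 + Z3 = 302 + j0.377 Ω.
Step 4 — Parallel with input shunt Z1: Z_in = Z1 || (Z2 + Z3) = 99.94 - j142.1 Ω = 173.7∠-54.9° Ω.
Step 5 — Source phasor: V = 120∠-63.3° V = 53.92 - j107.2 V.
Step 6 — Current: I = V / Z = 0.6833 - j0.1011 A = 0.6907∠-8.4° A.
Step 7 — Complex power: S = V·I* = 47.68 - j67.8 VA.
Step 8 — Real power: P = Re(S) = 47.68 W.
Step 9 — Reactive power: Q = Im(S) = -67.8 VAR.
Step 10 — Apparent power: |S| = 82.89 VA.
Step 11 — Power factor: PF = P/|S| = 0.5753 (leading).

(a) P = 47.68 W  (b) Q = -67.8 VAR  (c) S = 82.89 VA  (d) PF = 0.5753 (leading)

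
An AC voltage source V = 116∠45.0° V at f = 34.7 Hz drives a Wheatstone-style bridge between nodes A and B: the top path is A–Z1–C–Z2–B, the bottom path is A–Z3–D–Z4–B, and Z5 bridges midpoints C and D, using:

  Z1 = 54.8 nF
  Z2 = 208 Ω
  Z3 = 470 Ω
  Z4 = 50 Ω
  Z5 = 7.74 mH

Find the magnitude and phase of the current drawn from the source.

Step 1 — Angular frequency: ω = 2π·f = 2π·34.7 = 218 rad/s.
Step 2 — Component impedances:
  Z1: Z = 1/(jωC) = -j/(ω·C) = 0 - j8.37e+04 Ω
  Z2: Z = R = 208 Ω
  Z3: Z = R = 470 Ω
  Z4: Z = R = 50 Ω
  Z5: Z = jωL = j·218·0.00774 = 0 + j1.688 Ω
Step 3 — Bridge requires nodal analysis (the Z5 bridge couples midpoints C and D, so the two paths cannot be reduced to a simple series/parallel combination). Setting node B to ground and injecting 1 A at node A, the 3-node admittance system at A, C, D solves to V_A = Z_AB = 510.3 - j2.576 Ω = 510.3∠-0.3° Ω.
Step 4 — Source phasor: V = 116∠45.0° V = 82.02 + j82.02 V.
Step 5 — Ohm's law: I = V / Z_total = (82.02 + j82.02) / (510.3 - j2.576) = 0.1599 + j0.1615 A.
Step 6 — Convert to polar: |I| = 0.2273 A, ∠I = 45.3°.

I = 0.2273∠45.3° A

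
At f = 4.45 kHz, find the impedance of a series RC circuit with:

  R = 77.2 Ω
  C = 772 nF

Step 1 — Angular frequency: ω = 2π·f = 2π·4450 = 2.796e+04 rad/s.
Step 2 — Component impedances:
  R: Z = R = 77.2 Ω
  C: Z = 1/(jωC) = -j/(ω·C) = 0 - j46.33 Ω
Step 3 — Series combination: Z_total = R + C = 77.2 - j46.33 Ω = 90.03∠-31.0° Ω.

Z = 77.2 - j46.33 Ω = 90.03∠-31.0° Ω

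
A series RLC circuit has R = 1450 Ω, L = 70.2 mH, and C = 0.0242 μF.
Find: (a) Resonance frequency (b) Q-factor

Step 1 — Resonance condition Im(Z)=0 gives ω₀ = 1/√(LC).
Step 2 — ω₀ = 1/√(0.0702·2.42e-08) = 2.426e+04 rad/s.
Step 3 — f₀ = ω₀/(2π) = 3861 Hz.
Step 4 — Series Q: Q = ω₀L/R = 2.426e+04·0.0702/1450 = 1.175.

(a) f₀ = 3861 Hz  (b) Q = 1.175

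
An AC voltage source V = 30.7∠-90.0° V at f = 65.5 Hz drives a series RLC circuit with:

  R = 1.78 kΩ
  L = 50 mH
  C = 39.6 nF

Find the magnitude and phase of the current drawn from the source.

Step 1 — Angular frequency: ω = 2π·f = 2π·65.5 = 411.5 rad/s.
Step 2 — Component impedances:
  R: Z = R = 1780 Ω
  L: Z = jωL = j·411.5·0.05 = 0 + j20.58 Ω
  C: Z = 1/(jωC) = -j/(ω·C) = 0 - j6.136e+04 Ω
Step 3 — Series combination: Z_total = R + L + C = 1780 - j6.134e+04 Ω = 6.137e+04∠-88.3° Ω.
Step 4 — Source phasor: V = 30.7∠-90.0° V = 0 - j30.7 V.
Step 5 — Ohm's law: I = V / Z_total = (0 - j30.7) / (1780 - j6.134e+04) = 0.0005001 - j1.451e-05 A.
Step 6 — Convert to polar: |I| = 0.0005003 A, ∠I = -1.7°.

I = 0.0005003∠-1.7° A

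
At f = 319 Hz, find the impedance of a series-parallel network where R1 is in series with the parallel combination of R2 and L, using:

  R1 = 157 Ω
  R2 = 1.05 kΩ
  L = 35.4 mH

Step 1 — Angular frequency: ω = 2π·f = 2π·319 = 2004 rad/s.
Step 2 — Component impedances:
  R1: Z = R = 157 Ω
  R2: Z = R = 1050 Ω
  L: Z = jωL = j·2004·0.0354 = 0 + j70.95 Ω
Step 3 — Parallel branch: R2 || L = 1/(1/R2 + 1/L) = 4.773 + j70.63 Ω.
Step 4 — Series with R1: Z_total = R1 + (R2 || L) = 161.8 + j70.63 Ω = 176.5∠23.6° Ω.

Z = 161.8 + j70.63 Ω = 176.5∠23.6° Ω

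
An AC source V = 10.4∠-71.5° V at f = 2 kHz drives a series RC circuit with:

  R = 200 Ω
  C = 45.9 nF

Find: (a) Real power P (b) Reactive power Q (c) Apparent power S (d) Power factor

Step 1 — Angular frequency: ω = 2π·f = 2π·2000 = 1.257e+04 rad/s.
Step 2 — Component impedances:
  R: Z = R = 200 Ω
  C: Z = 1/(jωC) = -j/(ω·C) = 0 - j1734 Ω
Step 3 — Series combination: Z_total = R + C = 200 - j1734 Ω = 1745∠-83.4° Ω.
Step 4 — Source phasor: V = 10.4∠-71.5° V = 3.3 - j9.863 V.
Step 5 — Current: I = V / Z = 0.005831 + j0.001231 A = 0.005959∠11.9° A.
Step 6 — Complex power: S = V·I* = 0.007102 - j0.06157 VA.
Step 7 — Real power: P = Re(S) = 0.007102 W.
Step 8 — Reactive power: Q = Im(S) = -0.06157 VAR.
Step 9 — Apparent power: |S| = 0.06198 VA.
Step 10 — Power factor: PF = P/|S| = 0.1146 (leading).

(a) P = 0.007102 W  (b) Q = -0.06157 VAR  (c) S = 0.06198 VA  (d) PF = 0.1146 (leading)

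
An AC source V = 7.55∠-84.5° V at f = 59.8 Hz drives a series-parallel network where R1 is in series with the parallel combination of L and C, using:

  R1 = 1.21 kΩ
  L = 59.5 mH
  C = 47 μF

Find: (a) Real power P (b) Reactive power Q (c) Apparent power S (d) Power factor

Step 1 — Angular frequency: ω = 2π·f = 2π·59.8 = 375.7 rad/s.
Step 2 — Component impedances:
  R1: Z = R = 1210 Ω
  L: Z = jωL = j·375.7·0.0595 = 0 + j22.36 Ω
  C: Z = 1/(jωC) = -j/(ω·C) = 0 - j56.63 Ω
Step 3 — Parallel branch: L || C = 1/(1/L + 1/C) = 0 + j36.94 Ω.
Step 4 — Series with R1: Z_total = R1 + (L || C) = 1210 + j36.94 Ω = 1211∠1.7° Ω.
Step 5 — Source phasor: V = 7.55∠-84.5° V = 0.7236 - j7.515 V.
Step 6 — Current: I = V / Z = 0.0004081 - j0.006223 A = 0.006237∠-86.2° A.
Step 7 — Complex power: S = V·I* = 0.04707 + j0.001437 VA.
Step 8 — Real power: P = Re(S) = 0.04707 W.
Step 9 — Reactive power: Q = Im(S) = 0.001437 VAR.
Step 10 — Apparent power: |S| = 0.04709 VA.
Step 11 — Power factor: PF = P/|S| = 0.9995 (lagging).

(a) P = 0.04707 W  (b) Q = 0.001437 VAR  (c) S = 0.04709 VA  (d) PF = 0.9995 (lagging)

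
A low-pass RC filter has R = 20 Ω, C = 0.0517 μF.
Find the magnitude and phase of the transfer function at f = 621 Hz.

Step 1 — Angular frequency: ω = 2π·621 = 3902 rad/s.
Step 2 — Transfer function: H(jω) = 1/(1 + jωRC).
Step 3 — Denominator: 1 + jωRC = 1 + j·3902·20·5.17e-08 = 1 + j0.004035.
Step 4 — H = 1 - j0.004034.
Step 5 — Magnitude: |H| = 1 (-0.0 dB); phase: φ = -0.2°.

|H| = 1 (-0.0 dB), φ = -0.2°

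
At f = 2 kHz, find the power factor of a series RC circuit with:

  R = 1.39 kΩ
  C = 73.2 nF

Step 1 — Angular frequency: ω = 2π·f = 2π·2000 = 1.257e+04 rad/s.
Step 2 — Component impedances:
  R: Z = R = 1390 Ω
  C: Z = 1/(jωC) = -j/(ω·C) = 0 - j1087 Ω
Step 3 — Series combination: Z_total = R + C = 1390 - j1087 Ω = 1765∠-38.0° Ω.
Step 4 — Power factor: PF = cos(φ) = Re(Z)/|Z| = 1390/1764.6 = 0.7877.
Step 5 — Type: Im(Z) = -1087 ⇒ leading (phase φ = -38.0°).

PF = 0.7877 (leading, φ = -38.0°)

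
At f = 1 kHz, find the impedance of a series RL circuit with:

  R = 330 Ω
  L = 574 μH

Step 1 — Angular frequency: ω = 2π·f = 2π·1000 = 6283 rad/s.
Step 2 — Component impedances:
  R: Z = R = 330 Ω
  L: Z = jωL = j·6283·0.000574 = 0 + j3.607 Ω
Step 3 — Series combination: Z_total = R + L = 330 + j3.607 Ω = 330∠0.6° Ω.

Z = 330 + j3.607 Ω = 330∠0.6° Ω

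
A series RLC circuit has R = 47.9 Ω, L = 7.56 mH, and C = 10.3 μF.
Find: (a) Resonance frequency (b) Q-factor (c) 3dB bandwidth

Step 1 — Resonance: ω₀ = 1/√(LC) = 1/√(0.00756·1.03e-05) = 3584 rad/s.
Step 2 — f₀ = ω₀/(2π) = 570.3 Hz.
Step 3 — Series Q: Q = ω₀L/R = 3584·0.00756/47.9 = 0.5656.
Step 4 — Bandwidth: Δω = ω₀/Q = 6336 rad/s; BW = Δω/(2π) = 1008 Hz.

(a) f₀ = 570.3 Hz  (b) Q = 0.5656  (c) BW = 1008 Hz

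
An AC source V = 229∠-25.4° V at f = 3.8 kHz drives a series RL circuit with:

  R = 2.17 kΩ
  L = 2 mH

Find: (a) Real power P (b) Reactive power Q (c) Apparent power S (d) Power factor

Step 1 — Angular frequency: ω = 2π·f = 2π·3800 = 2.388e+04 rad/s.
Step 2 — Component impedances:
  R: Z = R = 2170 Ω
  L: Z = jωL = j·2.388e+04·0.002 = 0 + j47.75 Ω
Step 3 — Series combination: Z_total = R + L = 2170 + j47.75 Ω = 2171∠1.3° Ω.
Step 4 — Source phasor: V = 229∠-25.4° V = 206.9 - j98.23 V.
Step 5 — Current: I = V / Z = 0.09429 - j0.04734 A = 0.1055∠-26.7° A.
Step 6 — Complex power: S = V·I* = 24.15 + j0.5315 VA.
Step 7 — Real power: P = Re(S) = 24.15 W.
Step 8 — Reactive power: Q = Im(S) = 0.5315 VAR.
Step 9 — Apparent power: |S| = 24.16 VA.
Step 10 — Power factor: PF = P/|S| = 0.9998 (lagging).

(a) P = 24.15 W  (b) Q = 0.5315 VAR  (c) S = 24.16 VA  (d) PF = 0.9998 (lagging)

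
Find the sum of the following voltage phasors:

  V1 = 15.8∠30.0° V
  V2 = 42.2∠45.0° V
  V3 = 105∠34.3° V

Step 1 — Convert each phasor to rectangular form:
  V1 = 15.8·(cos(30.0°) + j·sin(30.0°)) = 13.68 + j7.9 V
  V2 = 42.2·(cos(45.0°) + j·sin(45.0°)) = 29.84 + j29.84 V
  V3 = 105·(cos(34.3°) + j·sin(34.3°)) = 86.74 + j59.17 V
Step 2 — Sum components: V_total = 130.3 + j96.91 V.
Step 3 — Convert to polar: |V_total| = 162.4 V, ∠V_total = 36.6°.

V_total = 162.4∠36.6° V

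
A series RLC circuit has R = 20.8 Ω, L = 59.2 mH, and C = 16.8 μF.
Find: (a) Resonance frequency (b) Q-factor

Step 1 — Resonance condition Im(Z)=0 gives ω₀ = 1/√(LC).
Step 2 — ω₀ = 1/√(0.0592·1.68e-05) = 1003 rad/s.
Step 3 — f₀ = ω₀/(2π) = 159.6 Hz.
Step 4 — Series Q: Q = ω₀L/R = 1003·0.0592/20.8 = 2.854.

(a) f₀ = 159.6 Hz  (b) Q = 2.854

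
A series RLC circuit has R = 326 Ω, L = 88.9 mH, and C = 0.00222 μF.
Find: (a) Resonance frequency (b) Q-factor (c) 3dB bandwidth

Step 1 — Resonance: ω₀ = 1/√(LC) = 1/√(0.0889·2.22e-09) = 7.118e+04 rad/s.
Step 2 — f₀ = ω₀/(2π) = 1.133e+04 Hz.
Step 3 — Series Q: Q = ω₀L/R = 7.118e+04·0.0889/326 = 19.41.
Step 4 — Bandwidth: Δω = ω₀/Q = 3667 rad/s; BW = Δω/(2π) = 583.6 Hz.

(a) f₀ = 1.133e+04 Hz  (b) Q = 19.41  (c) BW = 583.6 Hz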